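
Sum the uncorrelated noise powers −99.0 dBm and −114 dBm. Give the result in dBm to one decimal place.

−98.9 dBm

Convert to linear, add, convert back:
P₁ = 1.26×10⁻¹³ W, P₂ = 3.98×10⁻¹⁵ W
P_tot = 1.30×10⁻¹³ W → 10 log₁₀(P_tot / 10⁻³) = −98.9 dBm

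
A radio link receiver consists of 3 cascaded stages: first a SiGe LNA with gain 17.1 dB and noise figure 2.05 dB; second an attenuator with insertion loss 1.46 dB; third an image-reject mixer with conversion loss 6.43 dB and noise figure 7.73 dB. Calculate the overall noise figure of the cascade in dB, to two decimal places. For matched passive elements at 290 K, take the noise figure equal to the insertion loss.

2.42 dB

Convert to linear (a loss of L dB is a gain of −L dB): F_i = 10^(NF_i/10), G_i = 10^(G_i,dB/10)
  Stage 1: F_1 = 10^(2.05/10) = 1.603, G_1 = 10^(17.1/10) = 51.29
  Stage 2: F_2 = 10^(1.46/10) = 1.400, G_2 = 10^(−1.46/10) = 0.7145
  Stage 3: F_3 = 10^(7.73/10) = 5.929, G_3 = 10^(−6.43/10) = 0.2275
Friis cascade:
  F = 1.603 + (1.400 − 1)/51.29 + (5.929 − 1)/36.64 = 1.746
NF = 10 log₁₀(1.746) = 2.42 dB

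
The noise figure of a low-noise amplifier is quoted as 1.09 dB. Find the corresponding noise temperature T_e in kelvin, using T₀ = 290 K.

82.7 K

F = 10^(1.09/10) = 1.28529
T_e = (F − 1)·T₀ = (1.28529 − 1) × 290 = 82.7 K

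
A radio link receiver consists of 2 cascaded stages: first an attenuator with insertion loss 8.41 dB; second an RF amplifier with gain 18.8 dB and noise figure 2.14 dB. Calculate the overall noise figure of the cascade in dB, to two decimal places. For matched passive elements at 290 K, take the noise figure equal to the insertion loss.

10.55 dB

Convert to linear (a loss of L dB is a gain of −L dB): F_i = 10^(NF_i/10), G_i = 10^(G_i,dB/10)
  Stage 1: F_1 = 10^(8.41/10) = 6.934, G_1 = 10^(−8.41/10) = 0.1442
  Stage 2: F_2 = 10^(2.14/10) = 1.637, G_2 = 10^(18.8/10) = 75.86
Friis cascade:
  F = 6.934 + (1.637 − 1)/0.1442 = 11.35
NF = 10 log₁₀(11.35) = 10.55 dB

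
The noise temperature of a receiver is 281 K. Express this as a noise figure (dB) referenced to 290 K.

2.94 dB

F = 1 + T_e/T₀ = 1 + 281/290 = 1.96897
NF = 10 log₁₀(1.96897) = 2.94 dB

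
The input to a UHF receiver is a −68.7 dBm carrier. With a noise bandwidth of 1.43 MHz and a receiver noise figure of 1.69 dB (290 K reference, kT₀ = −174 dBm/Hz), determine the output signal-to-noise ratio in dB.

42.1 dB

Noise floor: N = −174 + 10 log₁₀(B) + NF
10 log₁₀(1.43×10⁶) = 61.55 dB
N = −174 + 61.55 + 1.69 = −110.76 dBm
SNR = P_sig − N = −68.7 − (−110.76) = 42.06 dB → 42.1 dB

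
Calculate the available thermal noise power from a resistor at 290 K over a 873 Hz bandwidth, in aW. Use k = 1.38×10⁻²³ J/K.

3.49 aW

P_n = kTB = 1.38×10⁻²³ × 290 × 8.73×10² = 3.49×10⁻¹⁸ W = 3.49 aW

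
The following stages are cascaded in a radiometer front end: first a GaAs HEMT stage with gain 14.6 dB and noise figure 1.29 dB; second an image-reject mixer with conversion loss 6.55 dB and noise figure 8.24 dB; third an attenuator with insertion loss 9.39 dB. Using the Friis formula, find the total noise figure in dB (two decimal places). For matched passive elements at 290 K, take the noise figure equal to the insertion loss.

Convert to linear (a loss of L dB is a gain of −L dB): F_i = 10^(NF_i/10), G_i = 10^(G_i,dB/10)
  Stage 1: F_1 = 10^(1.29/10) = 1.346, G_1 = 10^(14.6/10) = 28.84
  Stage 2: F_2 = 10^(8.24/10) = 6.668, G_2 = 10^(−6.55/10) = 0.2213
  Stage 3: F_3 = 10^(9.39/10) = 8.690, G_3 = 10^(−9.39/10) = 0.1151
Friis cascade:
  F = 1.346 + (6.668 − 1)/28.84 + (8.690 − 1)/6.383 = 2.747
NF = 10 log₁₀(2.747) = 4.39 dB

4.39 dB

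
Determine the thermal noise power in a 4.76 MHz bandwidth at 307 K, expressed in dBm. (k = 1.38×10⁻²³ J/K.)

P_n = kTB = 1.38×10⁻²³ × 307 × 4.76×10⁶ = 2.02×10⁻¹⁴ W
In dBm: 10 log₁₀(2.02×10⁻¹⁴ / 10⁻³) = −107.0 dBm

−107.0 dBm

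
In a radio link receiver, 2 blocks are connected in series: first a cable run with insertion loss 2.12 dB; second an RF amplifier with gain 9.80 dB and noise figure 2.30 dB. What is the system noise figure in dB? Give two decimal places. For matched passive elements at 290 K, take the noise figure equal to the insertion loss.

Convert to linear (a loss of L dB is a gain of −L dB): F_i = 10^(NF_i/10), G_i = 10^(G_i,dB/10)
  Stage 1: F_1 = 10^(2.12/10) = 1.629, G_1 = 10^(−2.12/10) = 0.6138
  Stage 2: F_2 = 10^(2.30/10) = 1.698, G_2 = 10^(9.80/10) = 9.550
Friis cascade:
  F = 1.629 + (1.698 − 1)/0.6138 = 2.767
NF = 10 log₁₀(2.767) = 4.42 dB

4.42 dB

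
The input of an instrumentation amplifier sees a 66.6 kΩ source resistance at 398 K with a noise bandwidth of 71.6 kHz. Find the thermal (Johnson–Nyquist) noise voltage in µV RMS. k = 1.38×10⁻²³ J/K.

10.2 µV

V_n = √(4kTRB)
4kTRB = 4 × 1.38×10⁻²³ × 398 × 6.66×10⁴ × 7.16×10⁴ = 1.05×10⁻¹⁰ V²
V_n = √(1.05×10⁻¹⁰) = 1.02×10⁻⁵ V = 10.2 µV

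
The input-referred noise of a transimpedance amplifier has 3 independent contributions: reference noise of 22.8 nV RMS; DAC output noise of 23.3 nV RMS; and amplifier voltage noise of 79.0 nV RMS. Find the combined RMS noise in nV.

Uncorrelated sources add in power (mean-square): V_tot = √(ΣV_i²)
V_tot = √[(2.28×10⁻⁸)² + (2.33×10⁻⁸)² + (7.90×10⁻⁸)²] = 8.55×10⁻⁸ V = 85.5 nV

85.5 nV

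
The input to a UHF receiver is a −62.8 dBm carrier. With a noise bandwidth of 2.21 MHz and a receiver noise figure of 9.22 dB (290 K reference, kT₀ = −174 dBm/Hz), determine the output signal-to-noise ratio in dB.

Noise floor: N = −174 + 10 log₁₀(B) + NF
10 log₁₀(2.21×10⁶) = 63.44 dB
N = −174 + 63.44 + 9.22 = −101.34 dBm
SNR = P_sig − N = −62.8 − (−101.34) = 38.54 dB → 38.5 dB

38.5 dB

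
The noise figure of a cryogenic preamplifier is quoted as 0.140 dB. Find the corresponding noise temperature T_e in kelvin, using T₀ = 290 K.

9.50 K

F = 10^(0.140/10) = 1.03276
T_e = (F − 1)·T₀ = (1.03276 − 1) × 290 = 9.50 K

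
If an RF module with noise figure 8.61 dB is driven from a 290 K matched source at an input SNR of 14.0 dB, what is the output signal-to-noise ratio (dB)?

By definition F = SNR_in/SNR_out, so in dB: SNR_out = SNR_in − NF
SNR_out = 14.0 − 8.61 = 5.39 dB

5.39 dB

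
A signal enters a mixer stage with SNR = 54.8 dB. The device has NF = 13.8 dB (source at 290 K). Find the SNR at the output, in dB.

41.0 dB

By definition F = SNR_in/SNR_out, so in dB: SNR_out = SNR_in − NF
SNR_out = 54.8 − 13.8 = 41.0 dB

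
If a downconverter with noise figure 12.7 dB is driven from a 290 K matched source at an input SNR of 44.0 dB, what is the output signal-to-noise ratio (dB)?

31.3 dB

By definition F = SNR_in/SNR_out, so in dB: SNR_out = SNR_in − NF
SNR_out = 44.0 − 12.7 = 31.3 dB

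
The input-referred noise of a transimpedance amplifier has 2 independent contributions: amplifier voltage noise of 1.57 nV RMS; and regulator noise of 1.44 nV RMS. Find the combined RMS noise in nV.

2.13 nV

Uncorrelated sources add in power (mean-square): V_tot = √(ΣV_i²)
V_tot = √[(1.57×10⁻⁹)² + (1.44×10⁻⁹)²] = 2.13×10⁻⁹ V = 2.13 nV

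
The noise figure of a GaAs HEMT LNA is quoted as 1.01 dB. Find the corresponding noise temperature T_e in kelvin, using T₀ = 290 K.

75.9 K

F = 10^(1.01/10) = 1.26183
T_e = (F − 1)·T₀ = (1.26183 − 1) × 290 = 75.9 K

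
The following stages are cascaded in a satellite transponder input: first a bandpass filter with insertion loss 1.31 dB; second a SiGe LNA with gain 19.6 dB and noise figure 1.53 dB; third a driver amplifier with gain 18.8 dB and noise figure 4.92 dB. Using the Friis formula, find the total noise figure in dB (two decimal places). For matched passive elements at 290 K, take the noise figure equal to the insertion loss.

Convert to linear (a loss of L dB is a gain of −L dB): F_i = 10^(NF_i/10), G_i = 10^(G_i,dB/10)
  Stage 1: F_1 = 10^(1.31/10) = 1.352, G_1 = 10^(−1.31/10) = 0.7396
  Stage 2: F_2 = 10^(1.53/10) = 1.422, G_2 = 10^(19.6/10) = 91.20
  Stage 3: F_3 = 10^(4.92/10) = 3.105, G_3 = 10^(18.8/10) = 75.86
Friis cascade:
  F = 1.352 + (1.422 − 1)/0.7396 + (3.105 − 1)/67.45 = 1.954
NF = 10 log₁₀(1.954) = 2.91 dB

2.91 dB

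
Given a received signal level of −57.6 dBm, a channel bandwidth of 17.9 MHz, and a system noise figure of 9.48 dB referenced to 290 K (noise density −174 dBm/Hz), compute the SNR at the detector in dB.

34.4 dB

Noise floor: N = −174 + 10 log₁₀(B) + NF
10 log₁₀(1.79×10⁷) = 72.53 dB
N = −174 + 72.53 + 9.48 = −91.99 dBm
SNR = P_sig − N = −57.6 − (−91.99) = 34.39 dB → 34.4 dB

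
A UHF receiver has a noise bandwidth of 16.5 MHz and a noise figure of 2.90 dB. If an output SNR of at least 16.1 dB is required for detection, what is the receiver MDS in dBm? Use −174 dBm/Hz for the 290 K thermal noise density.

−82.8 dBm

Sensitivity = −174 + 10 log₁₀(B) + NF + SNR_min
= −174 + 72.17 + 2.90 + 16.1
= −82.83 dBm → −82.8 dBm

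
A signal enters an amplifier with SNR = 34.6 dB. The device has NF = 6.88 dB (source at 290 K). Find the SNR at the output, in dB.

By definition F = SNR_in/SNR_out, so in dB: SNR_out = SNR_in − NF
SNR_out = 34.6 − 6.88 = 27.72 dB

27.72 dB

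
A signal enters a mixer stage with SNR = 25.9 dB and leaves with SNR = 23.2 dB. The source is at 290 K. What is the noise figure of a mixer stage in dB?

NF (dB) = SNR_in(dB) − SNR_out(dB) when the source is at T₀
NF = 25.9 − 23.2 = 2.7 dB

2.7 dB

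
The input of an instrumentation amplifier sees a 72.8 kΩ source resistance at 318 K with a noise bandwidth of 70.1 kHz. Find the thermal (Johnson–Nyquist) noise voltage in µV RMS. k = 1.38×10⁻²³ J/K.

V_n = √(4kTRB)
4kTRB = 4 × 1.38×10⁻²³ × 318 × 7.28×10⁴ × 7.01×10⁴ = 8.96×10⁻¹¹ V²
V_n = √(8.96×10⁻¹¹) = 9.46×10⁻⁶ V = 9.46 µV

9.46 µV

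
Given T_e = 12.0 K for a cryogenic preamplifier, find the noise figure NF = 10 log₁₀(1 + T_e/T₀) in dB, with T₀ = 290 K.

0.176 dB

F = 1 + T_e/T₀ = 1 + 12.0/290 = 1.04138
NF = 10 log₁₀(1.04138) = 0.176 dB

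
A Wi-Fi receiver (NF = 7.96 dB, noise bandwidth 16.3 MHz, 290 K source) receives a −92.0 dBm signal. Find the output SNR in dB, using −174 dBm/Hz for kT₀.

Noise floor: N = −174 + 10 log₁₀(B) + NF
10 log₁₀(1.63×10⁷) = 72.12 dB
N = −174 + 72.12 + 7.96 = −93.92 dBm
SNR = P_sig − N = −92.0 − (−93.92) = 1.92 dB → 1.9 dB

1.9 dB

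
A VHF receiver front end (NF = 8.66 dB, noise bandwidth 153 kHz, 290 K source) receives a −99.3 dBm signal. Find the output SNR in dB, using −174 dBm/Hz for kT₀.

Noise floor: N = −174 + 10 log₁₀(B) + NF
10 log₁₀(1.53×10⁵) = 51.85 dB
N = −174 + 51.85 + 8.66 = −113.49 dBm
SNR = P_sig − N = −99.3 − (−113.49) = 14.19 dB → 14.2 dB

14.2 dB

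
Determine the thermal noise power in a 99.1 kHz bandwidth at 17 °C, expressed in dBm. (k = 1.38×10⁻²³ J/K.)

T = 17 °C + 273.15 = 290.15 K
P_n = kTB = 1.38×10⁻²³ × 290.15 × 9.91×10⁴ = 3.97×10⁻¹⁶ W
In dBm: 10 log₁₀(3.97×10⁻¹⁶ / 10⁻³) = −124.0 dBm

−124.0 dBm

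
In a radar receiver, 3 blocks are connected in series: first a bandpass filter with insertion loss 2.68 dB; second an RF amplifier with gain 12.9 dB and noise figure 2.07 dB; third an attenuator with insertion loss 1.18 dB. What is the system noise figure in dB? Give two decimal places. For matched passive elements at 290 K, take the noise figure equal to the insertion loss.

4.79 dB

Convert to linear (a loss of L dB is a gain of −L dB): F_i = 10^(NF_i/10), G_i = 10^(G_i,dB/10)
  Stage 1: F_1 = 10^(2.68/10) = 1.854, G_1 = 10^(−2.68/10) = 0.5395
  Stage 2: F_2 = 10^(2.07/10) = 1.611, G_2 = 10^(12.9/10) = 19.50
  Stage 3: F_3 = 10^(1.18/10) = 1.312, G_3 = 10^(−1.18/10) = 0.7621
Friis cascade:
  F = 1.854 + (1.611 − 1)/0.5395 + (1.312 − 1)/10.52 = 3.015
NF = 10 log₁₀(3.015) = 4.79 dB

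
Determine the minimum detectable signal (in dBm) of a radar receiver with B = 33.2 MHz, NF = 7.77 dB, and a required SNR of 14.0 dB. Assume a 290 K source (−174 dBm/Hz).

−77.0 dBm

Sensitivity = −174 + 10 log₁₀(B) + NF + SNR_min
= −174 + 75.21 + 7.77 + 14.0
= −77.02 dBm → −77.0 dBm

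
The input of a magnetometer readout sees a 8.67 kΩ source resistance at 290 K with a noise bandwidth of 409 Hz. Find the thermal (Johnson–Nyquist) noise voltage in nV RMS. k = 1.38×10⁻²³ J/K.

V_n = √(4kTRB)
4kTRB = 4 × 1.38×10⁻²³ × 290 × 8.67×10³ × 4.09×10² = 5.68×10⁻¹⁴ V²
V_n = √(5.68×10⁻¹⁴) = 2.38×10⁻⁷ V = 238 nV

238 nV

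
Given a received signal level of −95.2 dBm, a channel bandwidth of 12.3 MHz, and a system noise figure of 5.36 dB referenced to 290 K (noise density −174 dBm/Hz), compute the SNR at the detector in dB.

2.5 dB

Noise floor: N = −174 + 10 log₁₀(B) + NF
10 log₁₀(1.23×10⁷) = 70.9 dB
N = −174 + 70.9 + 5.36 = −97.74 dBm
SNR = P_sig − N = −95.2 − (−97.74) = 2.54 dB → 2.5 dB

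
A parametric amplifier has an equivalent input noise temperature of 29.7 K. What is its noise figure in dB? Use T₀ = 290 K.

0.423 dB

F = 1 + T_e/T₀ = 1 + 29.7/290 = 1.10241
NF = 10 log₁₀(1.10241) = 0.423 dB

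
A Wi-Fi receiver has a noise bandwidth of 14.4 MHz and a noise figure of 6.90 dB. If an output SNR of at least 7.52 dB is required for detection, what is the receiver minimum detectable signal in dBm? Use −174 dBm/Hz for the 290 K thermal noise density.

Sensitivity = −174 + 10 log₁₀(B) + NF + SNR_min
= −174 + 71.58 + 6.90 + 7.52
= −88.00 dBm → −88.0 dBm

−88.0 dBm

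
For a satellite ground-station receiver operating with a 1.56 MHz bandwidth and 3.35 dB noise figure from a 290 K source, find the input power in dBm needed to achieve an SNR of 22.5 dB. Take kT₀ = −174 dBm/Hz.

Sensitivity = −174 + 10 log₁₀(B) + NF + SNR_min
= −174 + 61.93 + 3.35 + 22.5
= −86.22 dBm → −86.2 dBm

−86.2 dBm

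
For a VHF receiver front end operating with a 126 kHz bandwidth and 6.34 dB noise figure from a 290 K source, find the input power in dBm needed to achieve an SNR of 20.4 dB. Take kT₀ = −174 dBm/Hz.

−96.3 dBm

Sensitivity = −174 + 10 log₁₀(B) + NF + SNR_min
= −174 + 51 + 6.34 + 20.4
= −96.26 dBm → −96.3 dBm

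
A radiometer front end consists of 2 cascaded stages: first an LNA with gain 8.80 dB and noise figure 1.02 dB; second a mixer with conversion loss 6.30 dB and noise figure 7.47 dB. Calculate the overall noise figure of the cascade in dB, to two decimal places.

2.72 dB

Convert to linear (a loss of L dB is a gain of −L dB): F_i = 10^(NF_i/10), G_i = 10^(G_i,dB/10)
  Stage 1: F_1 = 10^(1.02/10) = 1.265, G_1 = 10^(8.80/10) = 7.586
  Stage 2: F_2 = 10^(7.47/10) = 5.585, G_2 = 10^(−6.30/10) = 0.2344
Friis cascade:
  F = 1.265 + (5.585 − 1)/7.586 = 1.869
NF = 10 log₁₀(1.869) = 2.72 dB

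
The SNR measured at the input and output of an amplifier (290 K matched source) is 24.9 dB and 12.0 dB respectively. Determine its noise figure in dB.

12.9 dB

NF (dB) = SNR_in(dB) − SNR_out(dB) when the source is at T₀
NF = 24.9 − 12.0 = 12.9 dB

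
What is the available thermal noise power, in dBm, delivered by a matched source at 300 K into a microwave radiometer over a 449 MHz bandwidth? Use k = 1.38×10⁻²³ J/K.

−87.3 dBm

P_n = kTB = 1.38×10⁻²³ × 300 × 4.49×10⁸ = 1.86×10⁻¹² W
In dBm: 10 log₁₀(1.86×10⁻¹² / 10⁻³) = −87.3 dBm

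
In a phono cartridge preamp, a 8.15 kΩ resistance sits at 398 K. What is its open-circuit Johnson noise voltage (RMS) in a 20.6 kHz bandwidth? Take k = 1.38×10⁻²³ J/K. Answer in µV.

V_n = √(4kTRB)
4kTRB = 4 × 1.38×10⁻²³ × 398 × 8.15×10³ × 2.06×10⁴ = 3.69×10⁻¹² V²
V_n = √(3.69×10⁻¹²) = 1.92×10⁻⁶ V = 1.92 µV

1.92 µV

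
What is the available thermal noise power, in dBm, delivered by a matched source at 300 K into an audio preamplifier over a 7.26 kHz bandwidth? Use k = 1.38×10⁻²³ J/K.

−135.2 dBm

P_n = kTB = 1.38×10⁻²³ × 300 × 7.26×10³ = 3.01×10⁻¹⁷ W
In dBm: 10 log₁₀(3.01×10⁻¹⁷ / 10⁻³) = −135.2 dBm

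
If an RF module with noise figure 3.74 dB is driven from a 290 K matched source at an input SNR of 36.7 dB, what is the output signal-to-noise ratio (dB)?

By definition F = SNR_in/SNR_out, so in dB: SNR_out = SNR_in − NF
SNR_out = 36.7 − 3.74 = 32.96 dB

32.96 dB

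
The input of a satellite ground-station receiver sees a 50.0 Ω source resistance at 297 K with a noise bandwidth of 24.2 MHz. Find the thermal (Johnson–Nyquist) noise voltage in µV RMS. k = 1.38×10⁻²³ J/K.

V_n = √(4kTRB)
4kTRB = 4 × 1.38×10⁻²³ × 297 × 5.00×10¹ × 2.42×10⁷ = 1.98×10⁻¹¹ V²
V_n = √(1.98×10⁻¹¹) = 4.45×10⁻⁶ V = 4.45 µV

4.45 µV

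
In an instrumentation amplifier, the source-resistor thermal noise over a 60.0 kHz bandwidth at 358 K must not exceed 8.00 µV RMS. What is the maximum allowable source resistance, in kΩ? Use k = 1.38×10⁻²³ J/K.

54.0 kΩ

Johnson–Nyquist: V_n = √(4kTRB) ⇒ R = V_n² / (4kTB)
4kTB = 4 × 1.38×10⁻²³ × 358 × 6.00×10⁴ = 1.19×10⁻¹⁵
R = (8.00×10⁻⁶)² / 1.19×10⁻¹⁵ = 5.40×10⁴ Ω = 54.0 kΩ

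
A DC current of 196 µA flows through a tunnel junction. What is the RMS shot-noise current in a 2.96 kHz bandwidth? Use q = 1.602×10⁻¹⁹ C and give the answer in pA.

431 pA

I_n = √(2qI·B)
2qI·B = 2 × 1.602×10⁻¹⁹ × 1.96×10⁻⁴ × 2.96×10³ = 1.86×10⁻¹⁹ A²
I_n = √(1.86×10⁻¹⁹) = 4.31×10⁻¹⁰ A = 431 pA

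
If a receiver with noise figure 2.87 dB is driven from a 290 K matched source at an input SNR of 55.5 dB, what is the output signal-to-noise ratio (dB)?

52.63 dB

By definition F = SNR_in/SNR_out, so in dB: SNR_out = SNR_in − NF
SNR_out = 55.5 − 2.87 = 52.63 dB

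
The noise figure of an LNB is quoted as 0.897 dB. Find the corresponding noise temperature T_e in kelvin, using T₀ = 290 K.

F = 10^(0.897/10) = 1.22942
T_e = (F − 1)·T₀ = (1.22942 − 1) × 290 = 66.5 K

66.5 K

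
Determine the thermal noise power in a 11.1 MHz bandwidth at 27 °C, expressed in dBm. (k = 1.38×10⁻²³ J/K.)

T = 27 °C + 273.15 = 300.15 K
P_n = kTB = 1.38×10⁻²³ × 300.15 × 1.11×10⁷ = 4.60×10⁻¹⁴ W
In dBm: 10 log₁₀(4.60×10⁻¹⁴ / 10⁻³) = −103.4 dBm

−103.4 dBm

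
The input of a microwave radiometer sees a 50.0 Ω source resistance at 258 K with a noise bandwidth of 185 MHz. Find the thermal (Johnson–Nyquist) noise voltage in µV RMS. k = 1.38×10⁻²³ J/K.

V_n = √(4kTRB)
4kTRB = 4 × 1.38×10⁻²³ × 258 × 5.00×10¹ × 1.85×10⁸ = 1.32×10⁻¹⁰ V²
V_n = √(1.32×10⁻¹⁰) = 1.15×10⁻⁵ V = 11.5 µV

11.5 µV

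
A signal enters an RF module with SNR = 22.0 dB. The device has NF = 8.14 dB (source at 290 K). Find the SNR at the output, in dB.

13.86 dB

By definition F = SNR_in/SNR_out, so in dB: SNR_out = SNR_in − NF
SNR_out = 22.0 − 8.14 = 13.86 dB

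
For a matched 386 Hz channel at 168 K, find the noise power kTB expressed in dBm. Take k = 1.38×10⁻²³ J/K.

−150.5 dBm

P_n = kTB = 1.38×10⁻²³ × 168 × 3.86×10² = 8.95×10⁻¹⁹ W
In dBm: 10 log₁₀(8.95×10⁻¹⁹ / 10⁻³) = −150.5 dBm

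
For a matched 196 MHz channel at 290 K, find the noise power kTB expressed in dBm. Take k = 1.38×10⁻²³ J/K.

P_n = kTB = 1.38×10⁻²³ × 290 × 1.96×10⁸ = 7.84×10⁻¹³ W
In dBm: 10 log₁₀(7.84×10⁻¹³ / 10⁻³) = −91.1 dBm

−91.1 dBm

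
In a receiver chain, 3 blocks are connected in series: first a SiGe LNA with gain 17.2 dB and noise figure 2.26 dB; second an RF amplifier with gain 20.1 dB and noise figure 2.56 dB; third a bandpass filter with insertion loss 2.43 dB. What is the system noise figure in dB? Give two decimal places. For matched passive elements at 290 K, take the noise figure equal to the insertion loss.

Convert to linear (a loss of L dB is a gain of −L dB): F_i = 10^(NF_i/10), G_i = 10^(G_i,dB/10)
  Stage 1: F_1 = 10^(2.26/10) = 1.683, G_1 = 10^(17.2/10) = 52.48
  Stage 2: F_2 = 10^(2.56/10) = 1.803, G_2 = 10^(20.1/10) = 102.3
  Stage 3: F_3 = 10^(2.43/10) = 1.750, G_3 = 10^(−2.43/10) = 0.5715
Friis cascade:
  F = 1.683 + (1.803 − 1)/52.48 + (1.750 − 1)/5370 = 1.698
NF = 10 log₁₀(1.698) = 2.30 dB

2.30 dB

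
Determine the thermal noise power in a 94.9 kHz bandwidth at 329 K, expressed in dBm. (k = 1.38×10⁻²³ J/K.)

−123.7 dBm

P_n = kTB = 1.38×10⁻²³ × 329 × 9.49×10⁴ = 4.31×10⁻¹⁶ W
In dBm: 10 log₁₀(4.31×10⁻¹⁶ / 10⁻³) = −123.7 dBm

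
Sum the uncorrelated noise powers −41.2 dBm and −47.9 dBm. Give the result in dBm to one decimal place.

−40.4 dBm

Convert to linear, add, convert back:
P₁ = 7.59×10⁻⁸ W, P₂ = 1.62×10⁻⁸ W
P_tot = 9.21×10⁻⁸ W → 10 log₁₀(P_tot / 10⁻³) = −40.4 dBm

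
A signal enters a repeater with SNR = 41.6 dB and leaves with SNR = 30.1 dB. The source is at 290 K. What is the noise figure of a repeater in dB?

NF (dB) = SNR_in(dB) − SNR_out(dB) when the source is at T₀
NF = 41.6 − 30.1 = 11.5 dB

11.5 dB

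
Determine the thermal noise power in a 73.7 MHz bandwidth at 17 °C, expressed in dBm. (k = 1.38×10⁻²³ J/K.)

T = 17 °C + 273.15 = 290.15 K
P_n = kTB = 1.38×10⁻²³ × 290.15 × 7.37×10⁷ = 2.95×10⁻¹³ W
In dBm: 10 log₁₀(2.95×10⁻¹³ / 10⁻³) = −95.3 dBm

−95.3 dBm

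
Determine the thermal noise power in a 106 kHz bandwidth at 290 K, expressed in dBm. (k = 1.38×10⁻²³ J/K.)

−123.7 dBm

P_n = kTB = 1.38×10⁻²³ × 290 × 1.06×10⁵ = 4.24×10⁻¹⁶ W
In dBm: 10 log₁₀(4.24×10⁻¹⁶ / 10⁻³) = −123.7 dBm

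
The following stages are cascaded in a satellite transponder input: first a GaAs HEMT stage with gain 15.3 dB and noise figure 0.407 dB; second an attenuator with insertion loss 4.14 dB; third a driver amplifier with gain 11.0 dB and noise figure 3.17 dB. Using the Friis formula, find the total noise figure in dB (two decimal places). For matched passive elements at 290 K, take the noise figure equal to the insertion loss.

0.89 dB

Convert to linear (a loss of L dB is a gain of −L dB): F_i = 10^(NF_i/10), G_i = 10^(G_i,dB/10)
  Stage 1: F_1 = 10^(0.407/10) = 1.098, G_1 = 10^(15.3/10) = 33.88
  Stage 2: F_2 = 10^(4.14/10) = 2.594, G_2 = 10^(−4.14/10) = 0.3855
  Stage 3: F_3 = 10^(3.17/10) = 2.075, G_3 = 10^(11.0/10) = 12.59
Friis cascade:
  F = 1.098 + (2.594 − 1)/33.88 + (2.075 − 1)/13.06 = 1.228
NF = 10 log₁₀(1.228) = 0.89 dB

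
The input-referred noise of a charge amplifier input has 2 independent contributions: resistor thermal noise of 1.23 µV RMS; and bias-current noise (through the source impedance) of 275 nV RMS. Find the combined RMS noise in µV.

Uncorrelated sources add in power (mean-square): V_tot = √(ΣV_i²)
V_tot = √[(1.23×10⁻⁶)² + (2.75×10⁻⁷)²] = 1.26×10⁻⁶ V = 1.26 µV

1.26 µV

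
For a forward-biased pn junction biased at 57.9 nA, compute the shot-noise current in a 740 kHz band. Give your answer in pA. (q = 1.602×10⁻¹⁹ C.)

117 pA

I_n = √(2qI·B)
2qI·B = 2 × 1.602×10⁻¹⁹ × 5.79×10⁻⁸ × 7.40×10⁵ = 1.37×10⁻²⁰ A²
I_n = √(1.37×10⁻²⁰) = 1.17×10⁻¹⁰ A = 117 pA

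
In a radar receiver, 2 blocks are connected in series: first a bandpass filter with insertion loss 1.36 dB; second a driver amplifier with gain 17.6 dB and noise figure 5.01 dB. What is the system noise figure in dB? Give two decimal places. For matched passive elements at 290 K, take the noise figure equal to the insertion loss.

Convert to linear (a loss of L dB is a gain of −L dB): F_i = 10^(NF_i/10), G_i = 10^(G_i,dB/10)
  Stage 1: F_1 = 10^(1.36/10) = 1.368, G_1 = 10^(−1.36/10) = 0.7311
  Stage 2: F_2 = 10^(5.01/10) = 3.170, G_2 = 10^(17.6/10) = 57.54
Friis cascade:
  F = 1.368 + (3.170 − 1)/0.7311 = 4.335
NF = 10 log₁₀(4.335) = 6.37 dB

6.37 dB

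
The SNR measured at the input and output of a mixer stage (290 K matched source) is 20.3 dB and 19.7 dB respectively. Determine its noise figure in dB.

0.6 dB

NF (dB) = SNR_in(dB) − SNR_out(dB) when the source is at T₀
NF = 20.3 − 19.7 = 0.6 dB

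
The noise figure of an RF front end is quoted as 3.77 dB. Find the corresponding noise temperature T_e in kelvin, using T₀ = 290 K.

401 K

F = 10^(3.77/10) = 2.38232
T_e = (F − 1)·T₀ = (2.38232 − 1) × 290 = 401 K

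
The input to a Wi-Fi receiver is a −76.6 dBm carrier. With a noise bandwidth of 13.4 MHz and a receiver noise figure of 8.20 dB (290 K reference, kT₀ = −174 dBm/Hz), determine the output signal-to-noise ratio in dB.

Noise floor: N = −174 + 10 log₁₀(B) + NF
10 log₁₀(1.34×10⁷) = 71.27 dB
N = −174 + 71.27 + 8.20 = −94.53 dBm
SNR = P_sig − N = −76.6 − (−94.53) = 17.93 dB → 17.9 dB

17.9 dB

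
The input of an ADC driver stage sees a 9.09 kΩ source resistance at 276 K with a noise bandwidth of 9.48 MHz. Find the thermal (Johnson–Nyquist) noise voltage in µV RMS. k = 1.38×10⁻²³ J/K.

V_n = √(4kTRB)
4kTRB = 4 × 1.38×10⁻²³ × 276 × 9.09×10³ × 9.48×10⁶ = 1.31×10⁻⁹ V²
V_n = √(1.31×10⁻⁹) = 3.62×10⁻⁵ V = 36.2 µV

36.2 µV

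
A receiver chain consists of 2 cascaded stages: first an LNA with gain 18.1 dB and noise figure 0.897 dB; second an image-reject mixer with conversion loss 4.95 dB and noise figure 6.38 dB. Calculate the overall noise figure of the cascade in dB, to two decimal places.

Convert to linear (a loss of L dB is a gain of −L dB): F_i = 10^(NF_i/10), G_i = 10^(G_i,dB/10)
  Stage 1: F_1 = 10^(0.897/10) = 1.229, G_1 = 10^(18.1/10) = 64.57
  Stage 2: F_2 = 10^(6.38/10) = 4.345, G_2 = 10^(−4.95/10) = 0.3199
Friis cascade:
  F = 1.229 + (4.345 − 1)/64.57 = 1.281
NF = 10 log₁₀(1.281) = 1.08 dB

1.08 dB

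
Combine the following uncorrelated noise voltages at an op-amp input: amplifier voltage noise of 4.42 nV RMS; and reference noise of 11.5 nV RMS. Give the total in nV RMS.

12.3 nV

Uncorrelated sources add in power (mean-square): V_tot = √(ΣV_i²)
V_tot = √[(4.42×10⁻⁹)² + (1.15×10⁻⁸)²] = 1.23×10⁻⁸ V = 12.3 nV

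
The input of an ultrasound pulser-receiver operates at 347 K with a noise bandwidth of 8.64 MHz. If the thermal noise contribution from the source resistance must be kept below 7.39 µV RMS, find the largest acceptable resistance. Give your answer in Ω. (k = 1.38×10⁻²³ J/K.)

Johnson–Nyquist: V_n = √(4kTRB) ⇒ R = V_n² / (4kTB)
4kTB = 4 × 1.38×10⁻²³ × 347 × 8.64×10⁶ = 1.65×10⁻¹³
R = (7.39×10⁻⁶)² / 1.65×10⁻¹³ = 3.30×10² Ω = 330 Ω

330 Ω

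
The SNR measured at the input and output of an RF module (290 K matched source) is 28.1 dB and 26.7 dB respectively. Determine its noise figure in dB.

NF (dB) = SNR_in(dB) − SNR_out(dB) when the source is at T₀
NF = 28.1 − 26.7 = 1.4 dB

1.4 dB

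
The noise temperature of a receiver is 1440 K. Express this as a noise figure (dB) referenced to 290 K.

7.76 dB

F = 1 + T_e/T₀ = 1 + 1440/290 = 5.96552
NF = 10 log₁₀(5.96552) = 7.76 dB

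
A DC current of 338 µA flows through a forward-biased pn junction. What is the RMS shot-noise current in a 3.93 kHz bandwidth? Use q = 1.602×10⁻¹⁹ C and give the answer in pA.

652 pA

I_n = √(2qI·B)
2qI·B = 2 × 1.602×10⁻¹⁹ × 3.38×10⁻⁴ × 3.93×10³ = 4.26×10⁻¹⁹ A²
I_n = √(4.26×10⁻¹⁹) = 6.52×10⁻¹⁰ A = 652 pA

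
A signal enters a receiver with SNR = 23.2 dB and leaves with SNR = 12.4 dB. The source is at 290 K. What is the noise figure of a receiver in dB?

NF (dB) = SNR_in(dB) − SNR_out(dB) when the source is at T₀
NF = 23.2 − 12.4 = 10.8 dB

10.8 dB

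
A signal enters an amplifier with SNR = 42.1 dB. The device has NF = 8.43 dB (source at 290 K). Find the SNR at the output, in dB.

By definition F = SNR_in/SNR_out, so in dB: SNR_out = SNR_in − NF
SNR_out = 42.1 − 8.43 = 33.67 dB

33.67 dB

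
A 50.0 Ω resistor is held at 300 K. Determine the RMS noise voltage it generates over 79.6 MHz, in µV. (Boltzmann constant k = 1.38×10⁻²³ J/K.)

8.12 µV

V_n = √(4kTRB)
4kTRB = 4 × 1.38×10⁻²³ × 300 × 5.00×10¹ × 7.96×10⁷ = 6.59×10⁻¹¹ V²
V_n = √(6.59×10⁻¹¹) = 8.12×10⁻⁶ V = 8.12 µV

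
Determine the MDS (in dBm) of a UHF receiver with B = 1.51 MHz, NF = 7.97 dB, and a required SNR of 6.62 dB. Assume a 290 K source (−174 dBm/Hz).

−97.6 dBm

Sensitivity = −174 + 10 log₁₀(B) + NF + SNR_min
= −174 + 61.79 + 7.97 + 6.62
= −97.62 dBm → −97.6 dBm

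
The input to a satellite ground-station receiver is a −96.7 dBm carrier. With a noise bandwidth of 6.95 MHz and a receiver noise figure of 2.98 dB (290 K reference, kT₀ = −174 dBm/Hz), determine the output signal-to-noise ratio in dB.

5.9 dB

Noise floor: N = −174 + 10 log₁₀(B) + NF
10 log₁₀(6.95×10⁶) = 68.42 dB
N = −174 + 68.42 + 2.98 = −102.60 dBm
SNR = P_sig − N = −96.7 − (−102.60) = 5.90 dB → 5.9 dB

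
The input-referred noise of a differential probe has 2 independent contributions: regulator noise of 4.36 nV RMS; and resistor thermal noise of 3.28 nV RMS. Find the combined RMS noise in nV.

5.46 nV

Uncorrelated sources add in power (mean-square): V_tot = √(ΣV_i²)
V_tot = √[(4.36×10⁻⁹)² + (3.28×10⁻⁹)²] = 5.46×10⁻⁹ V = 5.46 nV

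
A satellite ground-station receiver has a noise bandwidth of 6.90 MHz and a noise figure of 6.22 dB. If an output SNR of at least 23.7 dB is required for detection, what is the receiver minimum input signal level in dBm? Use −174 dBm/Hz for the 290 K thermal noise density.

Sensitivity = −174 + 10 log₁₀(B) + NF + SNR_min
= −174 + 68.39 + 6.22 + 23.7
= −75.69 dBm → −75.7 dBm

−75.7 dBm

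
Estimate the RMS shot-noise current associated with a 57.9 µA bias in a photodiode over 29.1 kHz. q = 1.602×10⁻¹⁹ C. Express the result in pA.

735 pA

I_n = √(2qI·B)
2qI·B = 2 × 1.602×10⁻¹⁹ × 5.79×10⁻⁵ × 2.91×10⁴ = 5.40×10⁻¹⁹ A²
I_n = √(5.40×10⁻¹⁹) = 7.35×10⁻¹⁰ A = 735 pA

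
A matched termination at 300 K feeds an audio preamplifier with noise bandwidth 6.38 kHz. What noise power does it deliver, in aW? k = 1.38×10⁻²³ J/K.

P_n = kTB = 1.38×10⁻²³ × 300 × 6.38×10³ = 2.64×10⁻¹⁷ W = 26.4 aW

26.4 aW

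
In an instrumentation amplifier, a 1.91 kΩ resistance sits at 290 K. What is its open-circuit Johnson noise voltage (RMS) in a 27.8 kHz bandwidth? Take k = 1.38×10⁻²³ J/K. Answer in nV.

922 nV

V_n = √(4kTRB)
4kTRB = 4 × 1.38×10⁻²³ × 290 × 1.91×10³ × 2.78×10⁴ = 8.50×10⁻¹³ V²
V_n = √(8.50×10⁻¹³) = 9.22×10⁻⁷ V = 922 nV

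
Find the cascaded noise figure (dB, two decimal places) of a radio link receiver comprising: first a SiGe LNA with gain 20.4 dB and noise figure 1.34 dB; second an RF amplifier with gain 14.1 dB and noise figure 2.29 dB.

Convert to linear (a loss of L dB is a gain of −L dB): F_i = 10^(NF_i/10), G_i = 10^(G_i,dB/10)
  Stage 1: F_1 = 10^(1.34/10) = 1.361, G_1 = 10^(20.4/10) = 109.6
  Stage 2: F_2 = 10^(2.29/10) = 1.694, G_2 = 10^(14.1/10) = 25.70
Friis cascade:
  F = 1.361 + (1.694 − 1)/109.6 = 1.368
NF = 10 log₁₀(1.368) = 1.36 dB

1.36 dB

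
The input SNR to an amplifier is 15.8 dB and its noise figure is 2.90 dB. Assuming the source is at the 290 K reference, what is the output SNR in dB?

By definition F = SNR_in/SNR_out, so in dB: SNR_out = SNR_in − NF
SNR_out = 15.8 − 2.90 = 12.90 dB

12.90 dB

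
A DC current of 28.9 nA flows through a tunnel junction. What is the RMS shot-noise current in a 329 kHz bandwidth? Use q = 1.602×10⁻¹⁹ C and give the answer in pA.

55.2 pA

I_n = √(2qI·B)
2qI·B = 2 × 1.602×10⁻¹⁹ × 2.89×10⁻⁸ × 3.29×10⁵ = 3.05×10⁻²¹ A²
I_n = √(3.05×10⁻²¹) = 5.52×10⁻¹¹ A = 55.2 pA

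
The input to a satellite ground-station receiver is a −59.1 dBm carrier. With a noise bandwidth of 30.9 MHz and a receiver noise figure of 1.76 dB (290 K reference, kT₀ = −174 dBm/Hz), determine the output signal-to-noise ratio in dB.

38.2 dB

Noise floor: N = −174 + 10 log₁₀(B) + NF
10 log₁₀(3.09×10⁷) = 74.9 dB
N = −174 + 74.9 + 1.76 = −97.34 dBm
SNR = P_sig − N = −59.1 − (−97.34) = 38.24 dB → 38.2 dB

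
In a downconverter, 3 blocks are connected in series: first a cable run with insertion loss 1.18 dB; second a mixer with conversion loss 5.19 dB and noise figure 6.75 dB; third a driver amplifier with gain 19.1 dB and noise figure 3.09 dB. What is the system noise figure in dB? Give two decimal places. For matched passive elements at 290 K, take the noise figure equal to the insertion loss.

Convert to linear (a loss of L dB is a gain of −L dB): F_i = 10^(NF_i/10), G_i = 10^(G_i,dB/10)
  Stage 1: F_1 = 10^(1.18/10) = 1.312, G_1 = 10^(−1.18/10) = 0.7621
  Stage 2: F_2 = 10^(6.75/10) = 4.732, G_2 = 10^(−5.19/10) = 0.3027
  Stage 3: F_3 = 10^(3.09/10) = 2.037, G_3 = 10^(19.1/10) = 81.28
Friis cascade:
  F = 1.312 + (4.732 − 1)/0.7621 + (2.037 − 1)/0.2307 = 10.70
NF = 10 log₁₀(10.70) = 10.30 dB

10.30 dB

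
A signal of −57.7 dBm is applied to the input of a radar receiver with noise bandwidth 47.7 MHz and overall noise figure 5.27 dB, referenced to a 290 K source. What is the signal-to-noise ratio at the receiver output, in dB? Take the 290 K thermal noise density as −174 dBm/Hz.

Noise floor: N = −174 + 10 log₁₀(B) + NF
10 log₁₀(4.77×10⁷) = 76.79 dB
N = −174 + 76.79 + 5.27 = −91.94 dBm
SNR = P_sig − N = −57.7 − (−91.94) = 34.24 dB → 34.2 dB

34.2 dB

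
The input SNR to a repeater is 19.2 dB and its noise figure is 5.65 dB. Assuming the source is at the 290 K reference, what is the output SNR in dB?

By definition F = SNR_in/SNR_out, so in dB: SNR_out = SNR_in − NF
SNR_out = 19.2 − 5.65 = 13.55 dB

13.55 dB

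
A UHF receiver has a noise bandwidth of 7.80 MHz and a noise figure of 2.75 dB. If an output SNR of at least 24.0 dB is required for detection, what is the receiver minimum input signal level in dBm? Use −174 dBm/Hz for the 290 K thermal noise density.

Sensitivity = −174 + 10 log₁₀(B) + NF + SNR_min
= −174 + 68.92 + 2.75 + 24.0
= −78.33 dBm → −78.3 dBm

−78.3 dBm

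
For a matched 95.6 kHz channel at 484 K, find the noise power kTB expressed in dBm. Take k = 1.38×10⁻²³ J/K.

−121.9 dBm

P_n = kTB = 1.38×10⁻²³ × 484 × 9.56×10⁴ = 6.39×10⁻¹⁶ W
In dBm: 10 log₁₀(6.39×10⁻¹⁶ / 10⁻³) = −121.9 dBm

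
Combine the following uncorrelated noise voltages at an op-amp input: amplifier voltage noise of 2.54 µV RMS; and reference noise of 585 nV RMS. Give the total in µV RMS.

Uncorrelated sources add in power (mean-square): V_tot = √(ΣV_i²)
V_tot = √[(2.54×10⁻⁶)² + (5.85×10⁻⁷)²] = 2.61×10⁻⁶ V = 2.61 µV

2.61 µV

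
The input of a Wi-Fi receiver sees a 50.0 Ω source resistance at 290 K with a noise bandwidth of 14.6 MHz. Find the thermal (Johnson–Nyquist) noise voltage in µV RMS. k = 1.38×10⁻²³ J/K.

3.42 µV

V_n = √(4kTRB)
4kTRB = 4 × 1.38×10⁻²³ × 290 × 5.00×10¹ × 1.46×10⁷ = 1.17×10⁻¹¹ V²
V_n = √(1.17×10⁻¹¹) = 3.42×10⁻⁶ V = 3.42 µV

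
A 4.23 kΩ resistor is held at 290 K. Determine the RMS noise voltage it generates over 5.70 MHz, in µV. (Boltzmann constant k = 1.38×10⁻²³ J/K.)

19.6 µV

V_n = √(4kTRB)
4kTRB = 4 × 1.38×10⁻²³ × 290 × 4.23×10³ × 5.70×10⁶ = 3.86×10⁻¹⁰ V²
V_n = √(3.86×10⁻¹⁰) = 1.96×10⁻⁵ V = 19.6 µV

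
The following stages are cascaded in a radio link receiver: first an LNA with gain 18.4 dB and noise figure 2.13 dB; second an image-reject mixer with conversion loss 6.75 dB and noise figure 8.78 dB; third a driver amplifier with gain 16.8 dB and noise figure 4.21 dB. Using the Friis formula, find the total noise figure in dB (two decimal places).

2.65 dB

Convert to linear (a loss of L dB is a gain of −L dB): F_i = 10^(NF_i/10), G_i = 10^(G_i,dB/10)
  Stage 1: F_1 = 10^(2.13/10) = 1.633, G_1 = 10^(18.4/10) = 69.18
  Stage 2: F_2 = 10^(8.78/10) = 7.551, G_2 = 10^(−6.75/10) = 0.2113
  Stage 3: F_3 = 10^(4.21/10) = 2.636, G_3 = 10^(16.8/10) = 47.86
Friis cascade:
  F = 1.633 + (7.551 − 1)/69.18 + (2.636 − 1)/14.62 = 1.840
NF = 10 log₁₀(1.840) = 2.65 dB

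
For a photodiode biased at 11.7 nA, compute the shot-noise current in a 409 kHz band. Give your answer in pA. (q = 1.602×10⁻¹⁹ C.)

I_n = √(2qI·B)
2qI·B = 2 × 1.602×10⁻¹⁹ × 1.17×10⁻⁸ × 4.09×10⁵ = 1.53×10⁻²¹ A²
I_n = √(1.53×10⁻²¹) = 3.92×10⁻¹¹ A = 39.2 pA

39.2 pA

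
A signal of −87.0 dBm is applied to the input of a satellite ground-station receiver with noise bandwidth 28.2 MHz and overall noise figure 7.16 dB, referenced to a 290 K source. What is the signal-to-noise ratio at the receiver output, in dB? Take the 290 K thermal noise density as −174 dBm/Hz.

5.3 dB

Noise floor: N = −174 + 10 log₁₀(B) + NF
10 log₁₀(2.82×10⁷) = 74.5 dB
N = −174 + 74.5 + 7.16 = −92.34 dBm
SNR = P_sig − N = −87.0 − (−92.34) = 5.34 dB → 5.3 dB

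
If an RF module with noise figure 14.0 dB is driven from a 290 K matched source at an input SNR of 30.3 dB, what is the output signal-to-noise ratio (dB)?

16.3 dB

By definition F = SNR_in/SNR_out, so in dB: SNR_out = SNR_in − NF
SNR_out = 30.3 − 14.0 = 16.3 dB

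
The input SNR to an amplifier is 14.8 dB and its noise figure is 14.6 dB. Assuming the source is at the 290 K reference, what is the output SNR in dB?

By definition F = SNR_in/SNR_out, so in dB: SNR_out = SNR_in − NF
SNR_out = 14.8 − 14.6 = 0.2 dB

0.2 dB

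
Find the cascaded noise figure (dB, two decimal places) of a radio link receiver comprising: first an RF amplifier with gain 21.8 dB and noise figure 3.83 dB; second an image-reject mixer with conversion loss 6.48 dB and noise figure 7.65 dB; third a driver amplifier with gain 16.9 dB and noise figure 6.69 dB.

4.07 dB

Convert to linear (a loss of L dB is a gain of −L dB): F_i = 10^(NF_i/10), G_i = 10^(G_i,dB/10)
  Stage 1: F_1 = 10^(3.83/10) = 2.415, G_1 = 10^(21.8/10) = 151.4
  Stage 2: F_2 = 10^(7.65/10) = 5.821, G_2 = 10^(−6.48/10) = 0.2249
  Stage 3: F_3 = 10^(6.69/10) = 4.667, G_3 = 10^(16.9/10) = 48.98
Friis cascade:
  F = 2.415 + (5.821 − 1)/151.4 + (4.667 − 1)/34.04 = 2.555
NF = 10 log₁₀(2.555) = 4.07 dB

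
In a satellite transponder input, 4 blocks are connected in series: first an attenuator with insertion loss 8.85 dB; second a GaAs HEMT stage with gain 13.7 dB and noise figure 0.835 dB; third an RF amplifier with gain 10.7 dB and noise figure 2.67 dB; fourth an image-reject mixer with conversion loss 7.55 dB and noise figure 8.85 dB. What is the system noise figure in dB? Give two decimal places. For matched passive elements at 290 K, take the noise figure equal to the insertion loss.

9.90 dB

Convert to linear (a loss of L dB is a gain of −L dB): F_i = 10^(NF_i/10), G_i = 10^(G_i,dB/10)
  Stage 1: F_1 = 10^(8.85/10) = 7.674, G_1 = 10^(−8.85/10) = 0.1303
  Stage 2: F_2 = 10^(0.835/10) = 1.212, G_2 = 10^(13.7/10) = 23.44
  Stage 3: F_3 = 10^(2.67/10) = 1.849, G_3 = 10^(10.7/10) = 11.75
  Stage 4: F_4 = 10^(8.85/10) = 7.674, G_4 = 10^(−7.55/10) = 0.1758
Friis cascade:
  F = 7.674 + (1.212 − 1)/0.1303 + (1.849 − 1)/3.055 + (7.674 − 1)/35.89 = 9.764
NF = 10 log₁₀(9.764) = 9.90 dB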